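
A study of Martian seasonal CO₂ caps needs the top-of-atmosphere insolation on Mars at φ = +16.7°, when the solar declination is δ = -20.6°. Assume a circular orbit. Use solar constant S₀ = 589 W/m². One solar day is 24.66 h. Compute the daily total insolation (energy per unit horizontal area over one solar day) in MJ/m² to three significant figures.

cos H₀ = −tan(+16.7°) tan(-20.600°) = 0.1128, H₀ = 1.4578 rad.
Bracket: H₀ sin φ sin δ + cos φ cos δ sin H₀ = 1.4578×0.28736×-0.35184 + 0.95782×0.93606×0.99362 = -0.147390 + 0.890857 = 0.743467.
Q̄ = (S₀/π) × [bracket] = (589/π) × 0.743467 = 139.39 W/m².
Daily total = Q̄ × 24.66 h × 3600 s/h = 139.39 × 24.66 × 3600 / 10⁶ = 12.37 MJ/m².

12.4 MJ/m²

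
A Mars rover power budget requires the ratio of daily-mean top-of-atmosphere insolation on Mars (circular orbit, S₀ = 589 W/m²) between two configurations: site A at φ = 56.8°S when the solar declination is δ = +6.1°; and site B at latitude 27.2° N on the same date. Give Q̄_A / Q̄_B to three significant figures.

Q̄_A / Q̄_B ≈ 0.428

— Configuration A (φ=-56.8°):
cos H₀ = −tan(-56.8°) tan(+6.100°) = 0.1633, H₀ = 1.4067 rad.
Bracket: H₀ sin φ sin δ + cos φ cos δ sin H₀ = 1.4067×-0.83676×0.10626 + 0.54756×0.99434×0.98657 = -0.125075 + 0.537149 = 0.412074.
Q̄ = (S₀/π) × [bracket] = (589/π) × 0.412074 = 77.257 W/m².
— Configuration B (φ=+27.2°):
cos H₀ = −tan(+27.2°) tan(+6.100°) = -0.0549, H₀ = 1.6257 rad.
Bracket: H₀ sin φ sin δ + cos φ cos δ sin H₀ = 1.6257×0.45710×0.10626 + 0.88942×0.99434×0.99849 = 0.078963 + 0.883050 = 0.962013.
Q̄ = (S₀/π) × [bracket] = (589/π) × 0.962013 = 180.36 W/m².
Ratio Q̄_A / Q̄_B = 77.257 / 180.36 = 0.4283.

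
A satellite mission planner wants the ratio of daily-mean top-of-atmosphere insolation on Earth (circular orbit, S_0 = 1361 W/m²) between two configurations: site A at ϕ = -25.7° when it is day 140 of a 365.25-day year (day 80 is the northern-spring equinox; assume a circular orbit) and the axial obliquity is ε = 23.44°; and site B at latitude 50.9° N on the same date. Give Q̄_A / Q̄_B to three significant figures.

— Configuration A (ϕ=-25.7°):
Solar longitude: L_s = 360° × (140 − 80)/365.25 = 59.138°.
sin δ = sin 23.44° × sin 59.138° = 0.34146, so δ = +19.966°.
cos h₀ = −tan(-25.7°) tan(+19.966°) = 0.1748, h₀ = 1.3950 rad.
Bracket: h₀ sin ϕ sin δ + cos ϕ cos δ sin h₀ = 1.3950×-0.43366×0.34146 + 0.90108×0.93990×0.98460 = -0.206568 + 0.833882 = 0.627314.
Q̄ = (S_0/π) × [bracket] = (1361/π) × 0.627314 = 271.76 W/m².
— Configuration B (ϕ=+50.9°):
cos h₀ = −tan(+50.9°) tan(+19.966°) = -0.4470, h₀ = 2.0342 rad.
Bracket: h₀ sin ϕ sin δ + cos ϕ cos δ sin h₀ = 2.0342×0.77605×0.34146 + 0.63068×0.93990×0.89451 = 0.539043 + 0.530244 = 1.069287.
Q̄ = (S_0/π) × [bracket] = (1361/π) × 1.069287 = 463.24 W/m².
Ratio Q̄_A / Q̄_B = 271.76 / 463.24 = 0.5867.

Q̄_A / Q̄_B ≈ 0.587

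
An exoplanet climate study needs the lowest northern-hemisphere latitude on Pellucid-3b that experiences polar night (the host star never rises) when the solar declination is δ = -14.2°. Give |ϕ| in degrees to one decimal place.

|ϕ| = 75.8°

Polar night requires cos h₀ = −tan ϕ tan δ ≥ 1, i.e. tan ϕ tan δ ≤ −1.
The boundary is |tan ϕ| · |tan δ| = 1, so |ϕ| = 90° − |δ| = 90° − 14.2° = 75.8° in the northern hemisphere.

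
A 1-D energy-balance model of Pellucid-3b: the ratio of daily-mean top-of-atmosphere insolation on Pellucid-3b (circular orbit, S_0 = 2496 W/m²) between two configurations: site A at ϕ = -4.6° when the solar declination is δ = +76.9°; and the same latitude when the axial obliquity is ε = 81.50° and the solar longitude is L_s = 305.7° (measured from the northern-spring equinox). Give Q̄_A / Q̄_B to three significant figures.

Q̄_A / Q̄_B ≈ 0.167

— Configuration A (ϕ=-4.6°):
cos h₀ = −tan(-4.6°) tan(+76.900°) = 0.3457, h₀ = 1.2178 rad.
Bracket: h₀ sin ϕ sin δ + cos ϕ cos δ sin h₀ = 1.2178×-0.08020×0.97398 + 0.99678×0.22665×0.93833 = -0.095126 + 0.211988 = 0.116862.
Q̄ = (S_0/π) × [bracket] = (2496/π) × 0.116862 = 92.847 W/m².
— Configuration B (ϕ=-4.6°):
Solar declination: sin δ = sin ε · sin L_s = sin 81.50° × sin 305.7° = -0.80316, so δ = -53.433°.
cos h₀ = −tan(-4.6°) tan(-53.433°) = -0.1085, h₀ = 1.6795 rad.
Bracket: h₀ sin ϕ sin δ + cos ϕ cos δ sin h₀ = 1.6795×-0.08020×-0.80316 + 0.99678×0.59576×0.99410 = 0.108182 + 0.590338 = 0.698520.
Q̄ = (S_0/π) × [bracket] = (2496/π) × 0.698520 = 554.98 W/m².
Ratio Q̄_A / Q̄_B = 92.847 / 554.98 = 0.1673.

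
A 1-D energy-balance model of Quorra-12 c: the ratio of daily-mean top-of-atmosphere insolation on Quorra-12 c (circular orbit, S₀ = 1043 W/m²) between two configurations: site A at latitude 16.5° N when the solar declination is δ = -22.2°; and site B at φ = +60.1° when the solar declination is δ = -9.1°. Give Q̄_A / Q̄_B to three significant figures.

Q̄_A / Q̄_B ≈ 2.45

— Configuration A (φ=+16.5°):
cos H₀ = −tan(+16.5°) tan(-22.200°) = 0.1209, H₀ = 1.4496 rad.
Bracket: H₀ sin φ sin δ + cos φ cos δ sin H₀ = 1.4496×0.28402×-0.37784 + 0.95882×0.92587×0.99267 = -0.155563 + 0.881236 = 0.725673.
Q̄ = (S₀/π) × [bracket] = (1043/π) × 0.725673 = 240.92 W/m².
— Configuration B (φ=+60.1°):
cos H₀ = −tan(+60.1°) tan(-9.100°) = 0.2786, H₀ = 1.2885 rad.
Bracket: H₀ sin φ sin δ + cos φ cos δ sin H₀ = 1.2885×0.86690×-0.15816 + 0.49849×0.98741×0.96042 = -0.176665 + 0.472732 = 0.296067.
Q̄ = (S₀/π) × [bracket] = (1043/π) × 0.296067 = 98.293 W/m².
Ratio Q̄_A / Q̄_B = 240.92 / 98.293 = 2.451.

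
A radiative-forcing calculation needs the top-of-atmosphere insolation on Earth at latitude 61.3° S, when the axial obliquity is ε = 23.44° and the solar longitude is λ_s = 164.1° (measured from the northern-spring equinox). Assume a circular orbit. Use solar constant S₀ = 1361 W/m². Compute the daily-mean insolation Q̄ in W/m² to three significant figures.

Q̄ ≈ 146 W/m²

Solar declination: sin δ = sin ε · sin λ_s = sin 23.44° × sin 164.1° = 0.10898, so δ = +6.256°.
cos H₀ = −tan(-61.3°) tan(+6.256°) = 0.2002, H₀ = 1.3692 rad.
Bracket: H₀ sin φ sin δ + cos φ cos δ sin H₀ = 1.3692×-0.87715×0.10898 + 0.48022×0.99404×0.97975 = -0.130884 + 0.467691 = 0.336807.
Q̄ = (S₀/π) × [bracket] = (1361/π) × 0.336807 = 145.9 W/m².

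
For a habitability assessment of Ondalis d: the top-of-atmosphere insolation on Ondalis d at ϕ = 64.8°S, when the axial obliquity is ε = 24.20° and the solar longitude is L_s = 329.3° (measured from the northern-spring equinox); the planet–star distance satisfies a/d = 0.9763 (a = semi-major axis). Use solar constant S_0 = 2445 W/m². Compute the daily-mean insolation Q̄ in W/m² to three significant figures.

Solar declination: sin δ = sin ε · sin L_s = sin 24.20° × sin 329.3° = -0.20928, so δ = -12.080°.
cos h₀ = −tan(-64.8°) tan(-12.080°) = -0.4548, h₀ = 2.0430 rad.
Bracket: h₀ sin ϕ sin δ + cos ϕ cos δ sin h₀ = 2.0430×-0.90483×-0.20928 + 0.42578×0.97786×0.89058 = 0.386868 + 0.370796 = 0.757664.
Inverse-square distance factor (a/d)² = 0.9763² = 0.953162.
Q̄ = (S_0/π) × 0.953162 × [bracket] = (2445/π) × 0.953162 × 0.757664 = 562.0 W/m².

Q̄ ≈ 562 W/m²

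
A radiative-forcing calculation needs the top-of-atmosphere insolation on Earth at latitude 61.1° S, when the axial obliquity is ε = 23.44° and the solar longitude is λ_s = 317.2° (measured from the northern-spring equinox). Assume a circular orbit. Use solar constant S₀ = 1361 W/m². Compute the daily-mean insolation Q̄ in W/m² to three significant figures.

Q̄ ≈ 389 W/m²

Solar declination: sin δ = sin ε · sin λ_s = sin 23.44° × sin 317.2° = -0.27027, so δ = -15.681°.
cos H₀ = −tan(-61.1°) tan(-15.681°) = -0.5085, H₀ = 2.1043 rad.
Bracket: H₀ sin φ sin δ + cos φ cos δ sin H₀ = 2.1043×-0.87546×-0.27027 + 0.48328×0.96278×0.86105 = 0.497900 + 0.400640 = 0.898540.
Q̄ = (S₀/π) × [bracket] = (1361/π) × 0.898540 = 389.3 W/m².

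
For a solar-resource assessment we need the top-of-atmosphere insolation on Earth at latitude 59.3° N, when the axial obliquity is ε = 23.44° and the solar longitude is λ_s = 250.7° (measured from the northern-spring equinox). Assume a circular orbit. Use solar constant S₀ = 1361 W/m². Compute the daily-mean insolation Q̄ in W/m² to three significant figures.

Solar declination: sin δ = sin ε · sin λ_s = sin 23.44° × sin 250.7° = -0.37543, so δ = -22.051°.
cos H₀ = −tan(+59.3°) tan(-22.051°) = 0.6822, H₀ = 0.8200 rad.
Bracket: H₀ sin φ sin δ + cos φ cos δ sin H₀ = 0.8200×0.85985×-0.37543 + 0.51054×0.92685×0.73116 = -0.264707 + 0.345981 = 0.081274.
Q̄ = (S₀/π) × [bracket] = (1361/π) × 0.081274 = 35.21 W/m².

Q̄ ≈ 35.2 W/m²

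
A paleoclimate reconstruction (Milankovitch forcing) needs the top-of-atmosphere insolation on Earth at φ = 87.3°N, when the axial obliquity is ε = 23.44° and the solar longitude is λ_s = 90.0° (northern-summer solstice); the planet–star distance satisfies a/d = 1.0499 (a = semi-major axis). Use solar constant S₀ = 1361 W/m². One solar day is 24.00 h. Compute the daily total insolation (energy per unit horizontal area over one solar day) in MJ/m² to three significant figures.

Solar declination: sin δ = sin ε · sin λ_s = sin 23.44° × sin 90.0° = 0.39779, so δ = +23.440°.
cos H₀ = −tan(+87.3°) tan(+23.440°) = -9.1938 ≤ −1 ⇒ polar day, H₀ = π.
Bracket: H₀ sin φ sin δ + cos φ cos δ sin H₀ = 3.1416×0.99889×0.39779 + 0.04711×0.91748×0.00000 = 1.248310 + 0.000000 = 1.248310.
Inverse-square distance factor (a/d)² = 1.0499² = 1.102290.
Q̄ = (S₀/π) × 1.102290 × [bracket] = (1361/π) × 1.102290 × 1.248310 = 596.11 W/m².
Daily total = Q̄ × 24.00 h × 3600 s/h = 596.11 × 24.00 × 3600 / 10⁶ = 51.50 MJ/m².

51.5 MJ/m²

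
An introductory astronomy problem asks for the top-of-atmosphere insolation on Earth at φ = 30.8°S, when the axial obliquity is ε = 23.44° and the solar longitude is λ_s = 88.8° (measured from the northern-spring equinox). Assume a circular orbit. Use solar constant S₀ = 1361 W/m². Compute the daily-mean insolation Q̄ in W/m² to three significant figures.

Solar declination: sin δ = sin ε · sin λ_s = sin 23.44° × sin 88.8° = 0.39770, so δ = +23.435°.
cos H₀ = −tan(-30.8°) tan(+23.435°) = 0.2584, H₀ = 1.3094 rad.
Bracket: H₀ sin φ sin δ + cos φ cos δ sin H₀ = 1.3094×-0.51204×0.39770 + 0.85896×0.91751×0.96604 = -0.266644 + 0.761340 = 0.494696.
Q̄ = (S₀/π) × [bracket] = (1361/π) × 0.494696 = 214.3 W/m².

Q̄ ≈ 214 W/m²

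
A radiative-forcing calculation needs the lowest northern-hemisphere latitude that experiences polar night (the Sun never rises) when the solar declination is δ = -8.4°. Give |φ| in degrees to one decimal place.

|φ| = 81.6°

Polar night requires cos H₀ = −tan φ tan δ ≥ 1, i.e. tan φ tan δ ≤ −1.
The boundary is |tan φ| · |tan δ| = 1, so |φ| = 90° − |δ| = 90° − 8.4° = 81.6° in the northern hemisphere.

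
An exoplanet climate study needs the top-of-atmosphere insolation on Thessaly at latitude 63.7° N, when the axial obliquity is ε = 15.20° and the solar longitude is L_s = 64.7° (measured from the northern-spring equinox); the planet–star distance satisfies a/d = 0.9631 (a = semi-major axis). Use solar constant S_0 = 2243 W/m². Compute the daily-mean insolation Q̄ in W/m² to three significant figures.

Q̄ ≈ 542 W/m²

Solar declination: sin δ = sin ε · sin L_s = sin 15.20° × sin 64.7° = 0.23704, so δ = +13.712°.
cos h₀ = −tan(+63.7°) tan(+13.712°) = -0.4937, h₀ = 2.0871 rad.
Bracket: h₀ sin ϕ sin δ + cos ϕ cos δ sin h₀ = 2.0871×0.89649×0.23704 + 0.44307×0.97150×0.86964 = 0.443517 + 0.374330 = 0.817847.
Inverse-square distance factor (a/d)² = 0.9631² = 0.927562.
Q̄ = (S_0/π) × 0.927562 × [bracket] = (2243/π) × 0.927562 × 0.817847 = 541.6 W/m².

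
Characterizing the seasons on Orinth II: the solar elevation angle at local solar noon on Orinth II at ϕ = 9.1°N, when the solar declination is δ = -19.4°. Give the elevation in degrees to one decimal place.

61.5°

At local noon the hour angle is zero, so the zenith angle equals |ϕ − δ| = |+9.1° − (-19.400°)| = 28.500°.
Elevation = 90° − 28.500° = 61.5°.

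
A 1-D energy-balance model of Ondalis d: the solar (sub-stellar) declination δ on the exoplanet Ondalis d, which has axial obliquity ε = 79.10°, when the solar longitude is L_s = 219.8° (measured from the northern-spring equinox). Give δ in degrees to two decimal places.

sin δ = sin ε · sin L_s = sin 79.10° × sin 219.8° = -0.628561.
δ = arcsin(-0.628561) = -38.94°.

δ = -38.94°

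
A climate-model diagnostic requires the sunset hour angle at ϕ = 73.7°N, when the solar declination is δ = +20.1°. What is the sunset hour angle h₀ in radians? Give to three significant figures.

Sunrise equation: cos h₀ = −tan ϕ · tan δ = -1.2514 ≤ −1, so the Sun never sets (polar day) and h₀ = π.

h₀ = 3.14 rad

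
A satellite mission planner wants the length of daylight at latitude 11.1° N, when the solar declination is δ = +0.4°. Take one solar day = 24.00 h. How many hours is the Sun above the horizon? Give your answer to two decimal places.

12.01 h

cos H₀ = −tan φ · tan δ = −tan(+11.1°) × tan(+0.400°) = -0.0014, so H₀ = 1.5722 rad = 90.08°.
Daylight = 2H₀/(2π) × 24.00 h = (1.5722/π) × 24.00 = 12.01 h.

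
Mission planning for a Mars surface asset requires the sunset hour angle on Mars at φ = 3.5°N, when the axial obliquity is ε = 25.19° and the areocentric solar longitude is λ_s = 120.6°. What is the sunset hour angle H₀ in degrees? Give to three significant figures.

H₀ = 91.4°

sin δ = sin 25.19° × sin 120.6° = 0.36635, so δ = +21.491°.
cos H₀ = −tan φ · tan δ = −tan(+3.5°) × tan(+21.491°) = -0.0241, so H₀ = 1.5949 rad = 91.38°.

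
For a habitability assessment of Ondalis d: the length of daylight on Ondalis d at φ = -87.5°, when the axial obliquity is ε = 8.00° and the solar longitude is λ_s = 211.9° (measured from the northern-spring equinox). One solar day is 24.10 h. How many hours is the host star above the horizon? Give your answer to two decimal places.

24.10 h

Solar declination: sin δ = sin ε · sin λ_s = sin 8.00° × sin 211.9° = -0.07354, so δ = -4.218°.
Sunrise equation: cos H₀ = −tan φ · tan δ = -1.6890 ≤ −1, so the host star never sets (polar day) and H₀ = π.
Daylight = 2H₀/(2π) × 24.10 h = (3.1416/π) × 24.10 = 24.10 h.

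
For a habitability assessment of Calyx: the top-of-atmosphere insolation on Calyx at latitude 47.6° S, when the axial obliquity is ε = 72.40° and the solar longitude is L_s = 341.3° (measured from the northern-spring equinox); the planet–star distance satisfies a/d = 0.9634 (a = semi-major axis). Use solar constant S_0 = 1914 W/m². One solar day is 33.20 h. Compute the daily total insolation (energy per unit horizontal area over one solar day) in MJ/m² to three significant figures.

70.1 MJ/m²

Solar declination: sin δ = sin ε · sin L_s = sin 72.40° × sin 341.3° = -0.30561, so δ = -17.795°.
cos h₀ = −tan(-47.6°) tan(-17.795°) = -0.3515, h₀ = 1.9300 rad.
Bracket: h₀ sin ϕ sin δ + cos ϕ cos δ sin h₀ = 1.9300×-0.73846×-0.30561 + 0.67430×0.95216×0.93619 = 0.435564 + 0.601073 = 1.036637.
Inverse-square distance factor (a/d)² = 0.9634² = 0.928140.
Q̄ = (S_0/π) × 0.928140 × [bracket] = (1914/π) × 0.928140 × 1.036637 = 586.18 W/m².
Daily total = Q̄ × 33.20 h × 3600 s/h = 586.18 × 33.20 × 3600 / 10⁶ = 70.06 MJ/m².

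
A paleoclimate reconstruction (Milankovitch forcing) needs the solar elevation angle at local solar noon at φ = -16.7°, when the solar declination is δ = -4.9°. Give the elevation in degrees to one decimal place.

78.2°

At local noon the hour angle is zero, so the zenith angle equals |φ − δ| = |-16.7° − (-4.900°)| = 11.800°.
Elevation = 90° − 11.800° = 78.2°.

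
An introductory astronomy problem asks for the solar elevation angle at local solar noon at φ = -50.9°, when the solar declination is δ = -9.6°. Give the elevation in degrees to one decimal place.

At local noon the hour angle is zero, so the zenith angle equals |φ − δ| = |-50.9° − (-9.600°)| = 41.300°.
Elevation = 90° − 41.300° = 48.7°.

48.7°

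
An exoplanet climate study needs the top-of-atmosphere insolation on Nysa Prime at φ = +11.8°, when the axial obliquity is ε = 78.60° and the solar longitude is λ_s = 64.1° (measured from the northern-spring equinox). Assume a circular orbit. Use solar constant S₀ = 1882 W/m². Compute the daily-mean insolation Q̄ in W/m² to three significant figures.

Q̄ ≈ 468 W/m²

Solar declination: sin δ = sin ε · sin λ_s = sin 78.60° × sin 64.1° = 0.88181, so δ = +61.862°.
cos H₀ = −tan(+11.8°) tan(+61.862°) = -0.3906, H₀ = 1.9721 rad.
Bracket: H₀ sin φ sin δ + cos φ cos δ sin H₀ = 1.9721×0.20450×0.88181 + 0.97887×0.47160×0.92055 = 0.355629 + 0.424958 = 0.780587.
Q̄ = (S₀/π) × [bracket] = (1882/π) × 0.780587 = 467.6 W/m².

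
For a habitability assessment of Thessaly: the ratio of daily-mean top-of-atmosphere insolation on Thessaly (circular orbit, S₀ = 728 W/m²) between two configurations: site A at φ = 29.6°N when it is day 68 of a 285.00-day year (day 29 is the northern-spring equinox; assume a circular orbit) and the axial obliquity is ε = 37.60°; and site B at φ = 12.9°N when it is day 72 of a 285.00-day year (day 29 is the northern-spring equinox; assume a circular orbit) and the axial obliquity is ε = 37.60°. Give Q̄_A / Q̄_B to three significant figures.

Q̄_A / Q̄_B ≈ 1.13

— Configuration A (φ=+29.6°):
Solar longitude: λ_s = 360° × (68 − 29)/285.00 = 49.263°.
sin δ = sin 37.60° × sin 49.263° = 0.46232, so δ = +27.537°.
cos H₀ = −tan(+29.6°) tan(+27.537°) = -0.2962, H₀ = 1.8715 rad.
Bracket: H₀ sin φ sin δ + cos φ cos δ sin H₀ = 1.8715×0.49394×0.46232 + 0.86949×0.88672×0.95513 = 0.427373 + 0.736400 = 1.163773.
Q̄ = (S₀/π) × [bracket] = (728/π) × 1.163773 = 269.68 W/m².
— Configuration B (φ=+12.9°):
Solar longitude: λ_s = 360° × (72 − 29)/285.00 = 54.316°.
sin δ = sin 37.60° × sin 54.316° = 0.49559, so δ = +29.708°.
cos H₀ = −tan(+12.9°) tan(+29.708°) = -0.1307, H₀ = 1.7019 rad.
Bracket: H₀ sin φ sin δ + cos φ cos δ sin H₀ = 1.7019×0.22325×0.49559 + 0.97476×0.86856×0.99142 = 0.188299 + 0.839373 = 1.027672.
Q̄ = (S₀/π) × [bracket] = (728/π) × 1.027672 = 238.14 W/m².
Ratio Q̄_A / Q̄_B = 269.68 / 238.14 = 1.132.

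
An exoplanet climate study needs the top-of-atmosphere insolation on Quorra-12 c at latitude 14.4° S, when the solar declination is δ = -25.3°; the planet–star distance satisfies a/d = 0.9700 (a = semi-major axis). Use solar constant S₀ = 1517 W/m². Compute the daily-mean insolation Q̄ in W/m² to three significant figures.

Q̄ ≈ 477 W/m²

cos H₀ = −tan(-14.4°) tan(-25.300°) = -0.1214, H₀ = 1.6925 rad.
Bracket: H₀ sin φ sin δ + cos φ cos δ sin H₀ = 1.6925×-0.24869×-0.42736 + 0.96858×0.90408×0.99261 = 0.179879 + 0.869203 = 1.049082.
Inverse-square distance factor (a/d)² = 0.9700² = 0.940900.
Q̄ = (S₀/π) × 0.940900 × [bracket] = (1517/π) × 0.940900 × 1.049082 = 476.6 W/m².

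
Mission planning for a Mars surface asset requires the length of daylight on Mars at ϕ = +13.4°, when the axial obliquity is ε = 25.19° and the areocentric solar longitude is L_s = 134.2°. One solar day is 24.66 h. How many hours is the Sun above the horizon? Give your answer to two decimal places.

12.93 h

sin δ = sin 25.19° × sin 134.2° = 0.30513, so δ = +17.766°.
cos h₀ = −tan ϕ · tan δ = −tan(+13.4°) × tan(+17.766°) = -0.0763, so h₀ = 1.6472 rad = 94.38°.
Daylight = 2h₀/(2π) × 24.66 h = (1.6472/π) × 24.66 = 12.93 h.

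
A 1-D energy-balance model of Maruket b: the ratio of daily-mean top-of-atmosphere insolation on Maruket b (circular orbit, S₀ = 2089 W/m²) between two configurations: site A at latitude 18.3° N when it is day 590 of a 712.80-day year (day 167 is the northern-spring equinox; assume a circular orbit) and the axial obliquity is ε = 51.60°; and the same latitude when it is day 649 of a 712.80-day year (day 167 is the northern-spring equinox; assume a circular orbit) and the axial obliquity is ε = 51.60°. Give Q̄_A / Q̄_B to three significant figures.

— Configuration A (φ=+18.3°):
Solar longitude: λ_s = 360° × (590 − 167)/712.80 = 213.636°.
sin δ = sin 51.60° × sin 213.636° = -0.43410, so δ = -25.728°.
cos H₀ = −tan(+18.3°) tan(-25.728°) = 0.1594, H₀ = 1.4107 rad.
Bracket: H₀ sin φ sin δ + cos φ cos δ sin H₀ = 1.4107×0.31399×-0.43410 + 0.94943×0.90086×0.98722 = -0.192283 + 0.844373 = 0.652090.
Q̄ = (S₀/π) × [bracket] = (2089/π) × 0.652090 = 433.61 W/m².
— Configuration B (φ=+18.3°):
Solar longitude: λ_s = 360° × (649 − 167)/712.80 = 243.434°.
sin δ = sin 51.60° × sin 243.434° = -0.70095, so δ = -44.504°.
cos H₀ = −tan(+18.3°) tan(-44.504°) = 0.3250, H₀ = 1.2397 rad.
Bracket: H₀ sin φ sin δ + cos φ cos δ sin H₀ = 1.2397×0.31399×-0.70095 + 0.94943×0.71321×0.94570 = -0.272847 + 0.640374 = 0.367527.
Q̄ = (S₀/π) × [bracket] = (2089/π) × 0.367527 = 244.39 W/m².
Ratio Q̄_A / Q̄_B = 433.61 / 244.39 = 1.774.

Q̄_A / Q̄_B ≈ 1.77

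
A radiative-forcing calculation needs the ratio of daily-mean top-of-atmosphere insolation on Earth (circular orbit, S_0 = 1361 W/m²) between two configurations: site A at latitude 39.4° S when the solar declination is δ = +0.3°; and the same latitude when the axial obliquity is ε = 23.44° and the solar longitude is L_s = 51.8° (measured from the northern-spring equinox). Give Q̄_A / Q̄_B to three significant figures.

— Configuration A (ϕ=-39.4°):
cos h₀ = −tan(-39.4°) tan(+0.300°) = 0.0043, h₀ = 1.5665 rad.
Bracket: h₀ sin ϕ sin δ + cos ϕ cos δ sin h₀ = 1.5665×-0.63473×0.00524 + 0.77273×0.99999×0.99999 = -0.005210 + 0.772715 = 0.767505.
Q̄ = (S_0/π) × [bracket] = (1361/π) × 0.767505 = 332.50 W/m².
— Configuration B (ϕ=-39.4°):
Solar declination: sin δ = sin ε · sin L_s = sin 23.44° × sin 51.8° = 0.31260, so δ = +18.216°.
cos h₀ = −tan(-39.4°) tan(+18.216°) = 0.2703, h₀ = 1.2971 rad.
Bracket: h₀ sin ϕ sin δ + cos ϕ cos δ sin h₀ = 1.2971×-0.63473×0.31260 + 0.77273×0.94988×0.96277 = -0.257366 + 0.706674 = 0.449308.
Q̄ = (S_0/π) × [bracket] = (1361/π) × 0.449308 = 194.65 W/m².
Ratio Q̄_A / Q̄_B = 332.50 / 194.65 = 1.708.

Q̄_A / Q̄_B ≈ 1.71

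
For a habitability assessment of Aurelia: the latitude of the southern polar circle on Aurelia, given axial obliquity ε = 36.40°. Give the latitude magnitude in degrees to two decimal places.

53.60°

The polar circle is the lowest latitude that experiences at least one full rotation of continuous darkness at the northern-summer solstice; it lies at |φ| = 90° − ε = 90° − 36.40° = 53.60°.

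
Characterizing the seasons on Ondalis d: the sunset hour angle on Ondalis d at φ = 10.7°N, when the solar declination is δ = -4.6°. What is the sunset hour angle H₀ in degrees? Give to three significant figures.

H₀ = 89.1°

cos H₀ = −tan φ · tan δ = −tan(+10.7°) × tan(-4.600°) = 0.0152, so H₀ = 1.5556 rad = 89.13°.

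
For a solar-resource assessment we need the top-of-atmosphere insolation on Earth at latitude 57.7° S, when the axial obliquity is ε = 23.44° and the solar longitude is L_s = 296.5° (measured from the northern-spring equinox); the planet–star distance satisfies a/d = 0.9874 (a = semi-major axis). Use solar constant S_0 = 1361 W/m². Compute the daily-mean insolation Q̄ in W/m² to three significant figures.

Solar declination: sin δ = sin ε · sin L_s = sin 23.44° × sin 296.5° = -0.35599, so δ = -20.854°.
cos h₀ = −tan(-57.7°) tan(-20.854°) = -0.6026, h₀ = 2.2176 rad.
Bracket: h₀ sin ϕ sin δ + cos ϕ cos δ sin h₀ = 2.2176×-0.84526×-0.35599 + 0.53435×0.93449×0.79804 = 0.667285 + 0.398497 = 1.065782.
Inverse-square distance factor (a/d)² = 0.9874² = 0.974959.
Q̄ = (S_0/π) × 0.974959 × [bracket] = (1361/π) × 0.974959 × 1.065782 = 450.2 W/m².

Q̄ ≈ 450 W/m²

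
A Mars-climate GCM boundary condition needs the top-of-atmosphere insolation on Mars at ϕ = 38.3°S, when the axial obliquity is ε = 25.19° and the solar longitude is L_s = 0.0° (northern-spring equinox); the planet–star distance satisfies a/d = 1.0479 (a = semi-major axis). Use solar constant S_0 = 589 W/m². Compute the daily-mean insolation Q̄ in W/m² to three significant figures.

Q̄ ≈ 162 W/m²

Solar declination: sin δ = sin ε · sin L_s = sin 25.19° × sin 0.0° = 0.00000, so δ = +0.000°.
cos h₀ = −tan(-38.3°) tan(+0.000°) = 0.0000, h₀ = 1.5708 rad.
Bracket: h₀ sin ϕ sin δ + cos ϕ cos δ sin h₀ = 1.5708×-0.61978×0.00000 + 0.78478×1.00000×1.00000 = -0.000000 + 0.784780 = 0.784780.
Inverse-square distance factor (a/d)² = 1.0479² = 1.098094.
Q̄ = (S_0/π) × 1.098094 × [bracket] = (589/π) × 1.098094 × 0.784780 = 161.6 W/m².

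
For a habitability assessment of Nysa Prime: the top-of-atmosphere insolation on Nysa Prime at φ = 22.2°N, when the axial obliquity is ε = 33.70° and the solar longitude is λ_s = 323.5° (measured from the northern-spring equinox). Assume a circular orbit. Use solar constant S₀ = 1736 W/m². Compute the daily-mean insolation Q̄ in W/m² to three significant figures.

Q̄ ≈ 380 W/m²

Solar declination: sin δ = sin ε · sin λ_s = sin 33.70° × sin 323.5° = -0.33003, so δ = -19.271°.
cos H₀ = −tan(+22.2°) tan(-19.271°) = 0.1427, H₀ = 1.4276 rad.
Bracket: H₀ sin φ sin δ + cos φ cos δ sin H₀ = 1.4276×0.37784×-0.33003 + 0.92587×0.94397×0.98977 = -0.178020 + 0.865053 = 0.687033.
Q̄ = (S₀/π) × [bracket] = (1736/π) × 0.687033 = 379.6 W/m².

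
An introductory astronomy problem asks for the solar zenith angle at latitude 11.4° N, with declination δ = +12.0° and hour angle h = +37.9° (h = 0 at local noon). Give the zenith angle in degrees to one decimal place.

θ_z = 37.1°

cos θ_z = sin ϕ sin δ + cos ϕ cos δ cos h = 0.041095 + 0.756613 = 0.797708.
θ_z = arccos(0.797708) = 37.1°.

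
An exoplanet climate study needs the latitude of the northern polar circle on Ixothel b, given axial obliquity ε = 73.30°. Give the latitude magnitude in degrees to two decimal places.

16.70°

The polar circle is the lowest latitude that experiences at least one full rotation of continuous daylight at the northern-summer solstice; it lies at |φ| = 90° − ε = 90° − 73.30° = 16.70°.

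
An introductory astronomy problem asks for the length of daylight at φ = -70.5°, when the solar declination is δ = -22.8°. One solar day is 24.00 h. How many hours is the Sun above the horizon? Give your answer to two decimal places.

24.00 h

Sunrise equation: cos H₀ = −tan φ · tan δ = -1.1871 ≤ −1, so the Sun never sets (polar day) and H₀ = π.
Daylight = 2H₀/(2π) × 24.00 h = (3.1416/π) × 24.00 = 24.00 h.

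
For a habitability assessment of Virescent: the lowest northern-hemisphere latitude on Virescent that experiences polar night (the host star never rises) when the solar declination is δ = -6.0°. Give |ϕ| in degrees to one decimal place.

Polar night requires cos h₀ = −tan ϕ tan δ ≥ 1, i.e. tan ϕ tan δ ≤ −1.
The boundary is |tan ϕ| · |tan δ| = 1, so |ϕ| = 90° − |δ| = 90° − 6.0° = 84.0° in the northern hemisphere.

|ϕ| = 84.0°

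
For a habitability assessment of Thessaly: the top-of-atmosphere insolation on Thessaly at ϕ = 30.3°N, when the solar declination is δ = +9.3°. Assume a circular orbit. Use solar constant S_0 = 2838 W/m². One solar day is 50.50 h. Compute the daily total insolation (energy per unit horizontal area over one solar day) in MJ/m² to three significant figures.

162 MJ/m²

cos h₀ = −tan(+30.3°) tan(+9.300°) = -0.0957, h₀ = 1.6666 rad.
Bracket: h₀ sin ϕ sin δ + cos ϕ cos δ sin h₀ = 1.6666×0.50453×0.16160 + 0.86340×0.98686×0.99541 = 0.135881 + 0.848144 = 0.984025.
Q̄ = (S_0/π) × [bracket] = (2838/π) × 0.984025 = 888.93 W/m².
Daily total = Q̄ × 50.50 h × 3600 s/h = 888.93 × 50.50 × 3600 / 10⁶ = 161.6 MJ/m².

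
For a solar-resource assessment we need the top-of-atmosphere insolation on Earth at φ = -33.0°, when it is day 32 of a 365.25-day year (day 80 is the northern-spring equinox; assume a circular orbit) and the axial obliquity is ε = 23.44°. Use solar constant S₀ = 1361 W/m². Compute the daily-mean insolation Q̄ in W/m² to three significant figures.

Q̄ ≈ 463 W/m²

Solar longitude: λ_s = 360° × (32 − 80)/365.25 = -47.310°, i.e. -47.310° + 360° = 312.690°.
sin δ = sin 23.44° × sin 312.690° = -0.29239, so δ = -17.001°.
cos H₀ = −tan(-33.0°) tan(-17.001°) = -0.1986, H₀ = 1.7707 rad.
Bracket: H₀ sin φ sin δ + cos φ cos δ sin H₀ = 1.7707×-0.54464×-0.29239 + 0.83867×0.95630×0.98009 = 0.281979 + 0.786052 = 1.068031.
Q̄ = (S₀/π) × [bracket] = (1361/π) × 1.068031 = 462.7 W/m².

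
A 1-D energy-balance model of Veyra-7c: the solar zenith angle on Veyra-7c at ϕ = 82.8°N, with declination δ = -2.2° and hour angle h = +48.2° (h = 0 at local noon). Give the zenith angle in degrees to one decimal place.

θ_z = 87.4°

cos θ_z = sin ϕ sin δ + cos ϕ cos δ cos h = -0.038085 + 0.083477 = 0.045392.
θ_z = arccos(0.045392) = 87.4°.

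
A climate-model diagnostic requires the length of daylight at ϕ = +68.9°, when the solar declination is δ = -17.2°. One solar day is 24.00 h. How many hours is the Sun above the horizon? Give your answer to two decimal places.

cos h₀ = −tan ϕ · tan δ = −tan(+68.9°) × tan(-17.200°) = 0.8022, so h₀ = 0.6398 rad = 36.66°.
Daylight = 2h₀/(2π) × 24.00 h = (0.6398/π) × 24.00 = 4.89 h.

4.89 h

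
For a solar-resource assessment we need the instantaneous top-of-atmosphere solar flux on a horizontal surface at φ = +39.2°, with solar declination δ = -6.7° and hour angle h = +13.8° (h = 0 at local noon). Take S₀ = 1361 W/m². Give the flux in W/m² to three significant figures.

917 W/m²

cos θ_z = sin φ sin δ + cos φ cos δ cos h = -0.073739 + 0.747436 = 0.673697.
Flux = S₀ · cos θ_z = 1361 × 0.673697 = 916.9 W/m².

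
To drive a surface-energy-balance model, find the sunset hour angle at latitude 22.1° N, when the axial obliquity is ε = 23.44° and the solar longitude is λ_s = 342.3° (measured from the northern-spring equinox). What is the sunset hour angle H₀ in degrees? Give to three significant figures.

Solar declination: sin δ = sin ε · sin λ_s = sin 23.44° × sin 342.3° = -0.12094, so δ = -6.946°.
cos H₀ = −tan φ · tan δ = −tan(+22.1°) × tan(-6.946°) = 0.0495, so H₀ = 1.5213 rad = 87.16°.

H₀ = 87.2°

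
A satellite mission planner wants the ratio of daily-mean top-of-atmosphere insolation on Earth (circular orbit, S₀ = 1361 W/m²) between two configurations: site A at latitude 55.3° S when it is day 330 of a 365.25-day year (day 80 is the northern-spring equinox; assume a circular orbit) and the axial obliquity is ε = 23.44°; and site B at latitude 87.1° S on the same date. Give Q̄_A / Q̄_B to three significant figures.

Q̄_A / Q̄_B ≈ 0.951

— Configuration A (φ=-55.3°):
Solar longitude: λ_s = 360° × (330 − 80)/365.25 = 246.407°.
sin δ = sin 23.44° × sin 246.407° = -0.36454, so δ = -21.379°.
cos H₀ = −tan(-55.3°) tan(-21.379°) = -0.5654, H₀ = 2.1717 rad.
Bracket: H₀ sin φ sin δ + cos φ cos δ sin H₀ = 2.1717×-0.82214×-0.36454 + 0.56928×0.93119×0.82484 = 0.650865 + 0.437254 = 1.088119.
Q̄ = (S₀/π) × [bracket] = (1361/π) × 1.088119 = 471.39 W/m².
— Configuration B (φ=-87.1°):
cos H₀ = −tan(-87.1°) tan(-21.379°) = -7.7278 ≤ −1 ⇒ polar day, H₀ = π.
Bracket: H₀ sin φ sin δ + cos φ cos δ sin H₀ = 3.1416×-0.99872×-0.36454 + 0.05059×0.93119×0.00000 = 1.143773 + 0.000000 = 1.143773.
Q̄ = (S₀/π) × [bracket] = (1361/π) × 1.143773 = 495.51 W/m².
Ratio Q̄_A / Q̄_B = 471.39 / 495.51 = 0.9513.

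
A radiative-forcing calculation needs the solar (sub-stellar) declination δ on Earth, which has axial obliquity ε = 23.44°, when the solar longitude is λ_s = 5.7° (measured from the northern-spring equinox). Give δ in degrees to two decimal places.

δ = +2.26°

sin δ = sin ε · sin λ_s = sin 23.44° × sin 5.7° = 0.039508.
δ = arcsin(0.039508) = +2.26°.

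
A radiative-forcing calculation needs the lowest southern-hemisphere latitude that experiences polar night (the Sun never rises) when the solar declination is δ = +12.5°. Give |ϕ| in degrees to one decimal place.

Polar night requires cos h₀ = −tan ϕ tan δ ≥ 1, i.e. tan ϕ tan δ ≤ −1.
The boundary is |tan ϕ| · |tan δ| = 1, so |ϕ| = 90° − |δ| = 90° − 12.5° = 77.5° in the southern hemisphere.

|ϕ| = 77.5°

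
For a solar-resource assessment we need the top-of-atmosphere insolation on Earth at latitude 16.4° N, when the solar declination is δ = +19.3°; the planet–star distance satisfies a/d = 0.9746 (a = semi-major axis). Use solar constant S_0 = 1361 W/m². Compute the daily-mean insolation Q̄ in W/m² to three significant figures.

Q̄ ≈ 435 W/m²

cos h₀ = −tan(+16.4°) tan(+19.300°) = -0.1031, h₀ = 1.6740 rad.
Bracket: h₀ sin ϕ sin δ + cos ϕ cos δ sin h₀ = 1.6740×0.28234×0.33051 + 0.95931×0.94380×0.99467 = 0.156211 + 0.900571 = 1.056782.
Inverse-square distance factor (a/d)² = 0.9746² = 0.949845.
Q̄ = (S_0/π) × 0.949845 × [bracket] = (1361/π) × 0.949845 × 1.056782 = 434.9 W/m².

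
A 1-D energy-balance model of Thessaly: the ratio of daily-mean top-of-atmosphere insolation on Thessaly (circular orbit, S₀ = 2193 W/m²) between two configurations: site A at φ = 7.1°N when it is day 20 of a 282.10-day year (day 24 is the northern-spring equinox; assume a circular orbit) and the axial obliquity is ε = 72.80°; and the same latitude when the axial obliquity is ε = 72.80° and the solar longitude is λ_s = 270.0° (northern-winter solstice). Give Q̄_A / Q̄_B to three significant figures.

Q̄_A / Q̄_B ≈ 7.36

— Configuration A (φ=+7.1°):
Solar longitude: λ_s = 360° × (20 − 24)/282.10 = -5.105°, i.e. -5.105° + 360° = 354.895°.
sin δ = sin 72.80° × sin 354.895° = -0.08499, so δ = -4.876°.
cos H₀ = −tan(+7.1°) tan(-4.876°) = 0.0106, H₀ = 1.5602 rad.
Bracket: H₀ sin φ sin δ + cos φ cos δ sin H₀ = 1.5602×0.12360×-0.08499 + 0.99233×0.99638×0.99994 = -0.016390 + 0.988678 = 0.972288.
Q̄ = (S₀/π) × [bracket] = (2193/π) × 0.972288 = 678.71 W/m².
— Configuration B (φ=+7.1°):
Solar declination: sin δ = sin ε · sin λ_s = sin 72.80° × sin 270.0° = -0.95528, so δ = -72.800°.
cos H₀ = −tan(+7.1°) tan(-72.800°) = 0.4024, H₀ = 1.1567 rad.
Bracket: H₀ sin φ sin δ + cos φ cos δ sin H₀ = 1.1567×0.12360×-0.95528 + 0.99233×0.29571×0.91547 = -0.136575 + 0.268637 = 0.132062.
Q̄ = (S₀/π) × [bracket] = (2193/π) × 0.132062 = 92.186 W/m².
Ratio Q̄_A / Q̄_B = 678.71 / 92.186 = 7.362.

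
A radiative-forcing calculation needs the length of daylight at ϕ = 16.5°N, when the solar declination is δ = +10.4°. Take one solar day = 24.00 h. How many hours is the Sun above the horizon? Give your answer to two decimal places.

12.42 h

cos h₀ = −tan ϕ · tan δ = −tan(+16.5°) × tan(+10.400°) = -0.0544, so h₀ = 1.6252 rad = 93.12°.
Daylight = 2h₀/(2π) × 24.00 h = (1.6252/π) × 24.00 = 12.42 h.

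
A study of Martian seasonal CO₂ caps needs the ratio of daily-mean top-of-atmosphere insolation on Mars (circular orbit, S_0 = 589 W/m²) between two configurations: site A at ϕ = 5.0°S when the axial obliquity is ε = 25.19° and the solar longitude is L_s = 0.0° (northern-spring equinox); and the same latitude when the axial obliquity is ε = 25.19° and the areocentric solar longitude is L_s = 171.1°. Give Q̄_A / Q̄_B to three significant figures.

Q̄_A / Q̄_B ≈ 1.01

— Configuration A (ϕ=-5.0°):
Solar declination: sin δ = sin ε · sin L_s = sin 25.19° × sin 0.0° = 0.00000, so δ = +0.000°.
cos h₀ = −tan(-5.0°) tan(+0.000°) = 0.0000, h₀ = 1.5708 rad.
Bracket: h₀ sin ϕ sin δ + cos ϕ cos δ sin h₀ = 1.5708×-0.08716×0.00000 + 0.99619×1.00000×1.00000 = -0.000000 + 0.996190 = 0.996190.
Q̄ = (S_0/π) × [bracket] = (589/π) × 0.996190 = 186.77 W/m².
— Configuration B (ϕ=-5.0°):
sin δ = sin 25.19° × sin 171.1° = 0.06585, so δ = +3.776°.
cos h₀ = −tan(-5.0°) tan(+3.776°) = 0.0058, h₀ = 1.5650 rad.
Bracket: h₀ sin ϕ sin δ + cos ϕ cos δ sin h₀ = 1.5650×-0.08716×0.06585 + 0.99619×0.99783×0.99998 = -0.008982 + 0.994008 = 0.985026.
Q̄ = (S_0/π) × [bracket] = (589/π) × 0.985026 = 184.68 W/m².
Ratio Q̄_A / Q̄_B = 186.77 / 184.68 = 1.011.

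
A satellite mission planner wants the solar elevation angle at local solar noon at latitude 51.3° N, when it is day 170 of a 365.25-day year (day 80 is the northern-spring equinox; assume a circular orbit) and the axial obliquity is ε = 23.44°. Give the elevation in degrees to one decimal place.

62.1°

Solar longitude: L_s = 360° × (170 − 80)/365.25 = 88.706°.
sin δ = sin 23.44° × sin 88.706° = 0.39769, so δ = +23.434°.
At local noon the hour angle is zero, so the zenith angle equals |ϕ − δ| = |+51.3° − (+23.434°)| = 27.866°.
Elevation = 90° − 27.866° = 62.1°.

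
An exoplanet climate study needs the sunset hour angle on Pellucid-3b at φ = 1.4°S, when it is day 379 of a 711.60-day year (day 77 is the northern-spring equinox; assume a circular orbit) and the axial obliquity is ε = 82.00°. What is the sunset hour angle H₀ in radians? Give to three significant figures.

Solar longitude: λ_s = 360° × (379 − 77)/711.60 = 152.782°.
sin δ = sin 82.00° × sin 152.782° = 0.45292, so δ = +26.931°.
cos H₀ = −tan φ · tan δ = −tan(-1.4°) × tan(+26.931°) = 0.0124, so H₀ = 1.5584 rad = 89.29°.

H₀ = 1.56 rad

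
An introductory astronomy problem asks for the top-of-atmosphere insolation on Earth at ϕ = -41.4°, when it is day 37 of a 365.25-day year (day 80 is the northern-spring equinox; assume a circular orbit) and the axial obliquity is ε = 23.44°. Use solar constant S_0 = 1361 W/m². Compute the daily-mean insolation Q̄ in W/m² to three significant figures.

Q̄ ≈ 443 W/m²

Solar longitude: L_s = 360° × (37 − 80)/365.25 = -42.382°, i.e. -42.382° + 360° = 317.618°.
sin δ = sin 23.44° × sin 317.618° = -0.26814, so δ = -15.553°.
cos h₀ = −tan(-41.4°) tan(-15.553°) = -0.2454, h₀ = 1.8187 rad.
Bracket: h₀ sin ϕ sin δ + cos ϕ cos δ sin h₀ = 1.8187×-0.66131×-0.26814 + 0.75011×0.96338×0.96943 = 0.322499 + 0.700550 = 1.023049.
Q̄ = (S_0/π) × [bracket] = (1361/π) × 1.023049 = 443.2 W/m².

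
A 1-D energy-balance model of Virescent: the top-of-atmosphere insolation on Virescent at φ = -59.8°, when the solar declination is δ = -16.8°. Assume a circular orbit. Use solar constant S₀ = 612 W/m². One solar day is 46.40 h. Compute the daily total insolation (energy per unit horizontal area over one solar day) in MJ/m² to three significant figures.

cos H₀ = −tan(-59.8°) tan(-16.800°) = -0.5187, H₀ = 2.1162 rad.
Bracket: H₀ sin φ sin δ + cos φ cos δ sin H₀ = 2.1162×-0.86427×-0.28903 + 0.50302×0.95732×0.85493 = 0.528627 + 0.411692 = 0.940319.
Q̄ = (S₀/π) × [bracket] = (612/π) × 0.940319 = 183.18 W/m².
Daily total = Q̄ × 46.40 h × 3600 s/h = 183.18 × 46.40 × 3600 / 10⁶ = 30.60 MJ/m².

30.6 MJ/m²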